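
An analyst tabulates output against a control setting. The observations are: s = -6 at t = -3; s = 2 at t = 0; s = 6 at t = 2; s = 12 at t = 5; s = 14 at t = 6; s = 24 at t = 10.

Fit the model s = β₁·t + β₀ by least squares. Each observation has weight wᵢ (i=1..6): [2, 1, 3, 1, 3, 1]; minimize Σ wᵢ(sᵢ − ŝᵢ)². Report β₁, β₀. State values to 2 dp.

The normal system MᵀWM·[β₁, β₀]ᵀ = MᵀWs is [[263, 33]; [33, 11]]·[β₁, β₀]ᵀ = [624, 86]ᵀ.
Determinant 263·11 − 33² = 1804.
β₁ = (624·11 − 33·86)/1804 = 183/82; β₀ = (263·86 − 33·624)/1804 = 1013/902.

β₁ = 2.23, β₀ = 1.12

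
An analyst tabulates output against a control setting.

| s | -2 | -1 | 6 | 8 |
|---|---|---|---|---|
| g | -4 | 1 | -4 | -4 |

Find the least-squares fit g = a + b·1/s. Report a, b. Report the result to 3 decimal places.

a = -3.885, b = -3.759

Entries of MᵀM: Σ1 = 4, Σ1/s = -29/24, Σ1/s·1/s = 745/576.
Moment sums: Σg = -11, Σ1/s·g = -1/6.
MᵀM·[a, b]ᵀ = Mᵀg becomes [[4, -29/24]; [-29/24, 745/576]]·[a, b]ᵀ = [-11, -1/6]ᵀ.
Δ = 4·(745/576) − (-29/24)² = 713/192.
a = ((-11)·(745/576) − (-29/24)·(-1/6))/(713/192) = -8311/2139; b = (4·(-1/6) − (-29/24)·(-11))/(713/192) = -2680/713.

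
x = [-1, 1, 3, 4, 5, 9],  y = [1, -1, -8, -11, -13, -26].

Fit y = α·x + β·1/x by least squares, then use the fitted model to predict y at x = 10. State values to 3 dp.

With design matrix M, MᵀM = [[133, 6]; [6, 72121/32400]] and Mᵀy = [-369, -2323/180]ᵀ.
Determinant 133·(72121/32400) − 6² = 8425693/32400.
α = ((-369)·(72121/32400) − 6·(-2323/180))/(8425693/32400) = -24103809/8425693; β = (133·(-2323/180) − 6·(-369))/(8425693/32400) = 16120980/8425693.
At x = 10: ŷ = (-24103809/8425693)·(10) + (16120980/8425693)·(1/10) = -239425992/8425693.

ŷ = -28.416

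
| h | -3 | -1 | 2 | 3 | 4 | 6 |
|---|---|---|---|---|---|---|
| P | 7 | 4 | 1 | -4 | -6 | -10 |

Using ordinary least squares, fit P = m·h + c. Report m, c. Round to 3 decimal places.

With design matrix X, XᵀX = [[75, 11]; [11, 6]] and XᵀP = [-119, -8]ᵀ.
Determinant 75·6 − 11² = 329.
m = ((-119)·6 − 11·(-8))/329 = -626/329; c = (75·(-8) − 11·(-119))/329 = 709/329.

m = -1.903, c = 2.155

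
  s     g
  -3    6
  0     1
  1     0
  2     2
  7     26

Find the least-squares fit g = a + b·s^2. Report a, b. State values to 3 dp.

Setting ∂/∂a … = 0 gives: 5·a + 63·b = 35;  63·a + 2499·b = 1336.
Δ = 5·2499 − 63² = 8526.
a = (35·2499 − 63·1336)/8526 = 157/406; b = (5·1336 − 63·35)/8526 = 4475/8526.

a = 0.387, b = 0.525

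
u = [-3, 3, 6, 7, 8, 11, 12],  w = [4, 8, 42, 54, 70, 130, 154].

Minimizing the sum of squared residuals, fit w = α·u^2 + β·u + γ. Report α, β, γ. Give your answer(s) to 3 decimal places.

α = 1.000, β = 1.040, γ = -2.242

Sums needed: Σu^2·u^2 = 43332, Σu^2·u = 4130, Σu^2 = 432, Σu·u = 432, Σu = 44, Σ1 = 7.
For Xᵀw: Σu^2·w = 46652, Σu·w = 4480, Σw = 462.
Inverting the 3×3 Gram matrix, [α, β, γ]ᵀ = [1032692/1032857, 1074230/1032857, -2315590/1032857]ᵀ.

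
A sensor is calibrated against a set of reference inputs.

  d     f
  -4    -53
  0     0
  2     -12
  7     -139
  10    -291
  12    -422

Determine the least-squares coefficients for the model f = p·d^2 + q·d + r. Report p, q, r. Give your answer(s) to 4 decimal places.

Setting ∂/∂p … = 0 gives: 33409·p + 3015·q + 313·r = -97575;  3015·p + 313·q + 27·r = -8759;  313·p + 27·q + 6·r = -917.
Inverting the 3×3 Gram matrix, [p, q, r]ᵀ = [-6248243/2070412, 2332213/2070412, -243229/517603]ᵀ.

p = -3.0179, q = 1.1264, r = -0.4699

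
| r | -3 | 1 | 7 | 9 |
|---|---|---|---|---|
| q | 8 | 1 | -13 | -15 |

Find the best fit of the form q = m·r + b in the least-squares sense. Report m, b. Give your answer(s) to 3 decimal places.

With design matrix M, MᵀM = [[140, 14]; [14, 4]] and Mᵀq = [-249, -19]ᵀ.
det = 140·4 − 14² = 364.
m = ((-249)·4 − 14·(-19))/364 = -365/182; b = (140·(-19) − 14·(-249))/364 = 59/26.

m = -2.005, b = 2.269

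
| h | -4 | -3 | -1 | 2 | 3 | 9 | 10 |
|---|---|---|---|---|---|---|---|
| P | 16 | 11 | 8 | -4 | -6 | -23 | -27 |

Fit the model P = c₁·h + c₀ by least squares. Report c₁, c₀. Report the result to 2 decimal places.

The normal equations are: 220·c₁ + 16·c₀ = -608;  16·c₁ + 7·c₀ = -25.
(Σh·h = 220, Σh = 16, Σ1 = 7, Σh·P = -608, ΣP = -25.)
Eliminating c₀: 7·(row 1) − 16·(row 2) gives 1284·c₁ = 7·(-608) − 16·(-25) = -3856, so c₁ = -964/321.
Then c₀ = ((-25) − 16·(-964/321))/7 = 1057/321.

c₁ = -3.00, c₀ = 3.29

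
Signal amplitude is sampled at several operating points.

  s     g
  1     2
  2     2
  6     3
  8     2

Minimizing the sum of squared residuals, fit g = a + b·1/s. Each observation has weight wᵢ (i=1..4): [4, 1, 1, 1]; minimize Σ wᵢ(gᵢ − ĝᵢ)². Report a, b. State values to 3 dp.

Sums needed: Σwᵢ·1 = 7, Σwᵢ·1/s = 115/24, Σwᵢ·1/s·1/s = 2473/576.
For AᵀWg: Σwᵢ·g = 15, Σwᵢ·1/s·g = 39/4.
So AᵀWA·[a, b]ᵀ = AᵀWg: [[7, 115/24]; [115/24, 2473/576]]·[a, b]ᵀ = [15, 39/4]ᵀ.
Δ = 7·(2473/576) − (115/24)² = 227/32.
a = (15·(2473/576) − (115/24)·(39/4))/(227/32) = 3395/1362; b = (7·(39/4) − (115/24)·15)/(227/32) = -116/227.

a = 2.493, b = -0.511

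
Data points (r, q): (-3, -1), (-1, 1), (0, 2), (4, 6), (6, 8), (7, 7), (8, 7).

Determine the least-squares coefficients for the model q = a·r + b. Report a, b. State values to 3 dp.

a = 0.795, b = 1.902

From the data, Σr·r = 175, Σr = 21, Σ1 = 7.
For Aᵀq: Σr·q = 179, Σq = 30.
Δ = 175·7 − 21² = 784.
a = (179·7 − 21·30)/784 = 89/112; b = (175·30 − 21·179)/784 = 213/112.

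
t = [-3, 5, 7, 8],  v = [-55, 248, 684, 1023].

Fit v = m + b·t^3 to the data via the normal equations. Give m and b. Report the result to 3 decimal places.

Entries of MᵀM: Σ1 = 4, Σt^3 = 953, Σt^3·t^3 = 396147.
Moment sums: Σv = 1900, Σt^3·v = 790873.
Normal equations: [[4, 953]; [953, 396147]]·[m, b]ᵀ = [1900, 790873]ᵀ.
Eliminating b: 396147·(row 1) − 953·(row 2) gives 676379·m = 396147·1900 − 953·790873 = -1022669, so m = -60157/39787.
Then b = (790873 − 953·(-60157/39787))/396147 = 79576/39787.

m = -1.512, b = 2.000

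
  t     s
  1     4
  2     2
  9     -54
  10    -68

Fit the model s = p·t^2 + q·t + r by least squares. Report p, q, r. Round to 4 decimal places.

Forming MᵀM = [[16578, 1738, 186]; [1738, 186, 22]; [186, 22, 4]] and Mᵀs = [-11162, -1158, -116]ᵀ gives MᵀM·[p, q, r]ᵀ = Mᵀs.
Inverting the 3×3 Gram matrix, [p, q, r]ᵀ = [-3/4, 1/4, 9/2]ᵀ.

p = -0.7500, q = 0.2500, r = 4.5000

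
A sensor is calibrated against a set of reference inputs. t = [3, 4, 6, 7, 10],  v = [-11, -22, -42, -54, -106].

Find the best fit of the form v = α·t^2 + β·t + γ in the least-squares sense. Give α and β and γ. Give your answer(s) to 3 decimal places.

Setting ∂/∂α … = 0 gives: 14034·α + 1650·β + 210·γ = -15209;  1650·α + 210·β + 30·γ = -1811;  210·α + 30·β + 5·γ = -235.
Solving the 3×3 system (Gaussian elimination) gives α = -7/8, β = -239/120, γ = 17/10.

α = -0.875, β = -1.992, γ = 1.700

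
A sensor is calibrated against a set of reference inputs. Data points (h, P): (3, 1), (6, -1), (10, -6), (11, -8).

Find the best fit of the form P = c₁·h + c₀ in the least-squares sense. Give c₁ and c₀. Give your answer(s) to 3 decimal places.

c₁ = -1.122, c₀ = 4.915

Entries of XᵀX: Σh·h = 266, Σh = 30, Σ1 = 4.
Moment sums: Σh·P = -151, ΣP = -14.
det = 266·4 − 30² = 164.
c₁ = ((-151)·4 − 30·(-14))/164 = -46/41; c₀ = (266·(-14) − 30·(-151))/164 = 403/82.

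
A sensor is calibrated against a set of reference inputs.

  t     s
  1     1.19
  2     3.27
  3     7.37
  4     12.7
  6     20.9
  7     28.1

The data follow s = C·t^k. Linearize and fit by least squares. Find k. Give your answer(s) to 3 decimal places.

k = 1.643

Let Y = ln s. Fitting Y = k·ln t + ln C by least squares:
Σln t = 6.9157, Σ(ln t)² = 10.6062, Σln s = 12.2733, Σln t·ln s = 18.4766.
Normal system: [[10.6062, 6.9157]; [6.9157, 6]]·[k, ln C]ᵀ = [18.4766, 12.2733]ᵀ.
Δ = 10.6062·6 − (6.9157)² = 15.8099; k = (18.4766·6 − 6.9157·12.2733)/15.8099 = 1.64335, ln C = (10.6062·12.2733 − 6.9157·18.4766)/15.8099 = 0.15138.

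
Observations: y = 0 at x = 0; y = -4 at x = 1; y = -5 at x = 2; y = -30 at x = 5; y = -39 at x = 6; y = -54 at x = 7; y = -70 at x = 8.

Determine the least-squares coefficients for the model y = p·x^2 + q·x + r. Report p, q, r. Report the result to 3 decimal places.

p = -0.998, q = -0.620, r = -0.760

From the data, Σx^2·x^2 = 8435, Σx^2·x = 1205, Σx^2 = 179, Σx·x = 179, Σx = 29, Σ1 = 7.
Right-hand side: Σx^2·y = -9304, Σx·y = -1336, Σy = -202.
So AᵀA·[p, q, r]ᵀ = Aᵀy: [[8435, 1205, 179]; [1205, 179, 29]; [179, 29, 7]]·[p, q, r]ᵀ = [-9304, -1336, -202]ᵀ.
Solving the 3×3 system (Gaussian elimination) gives p = -1789/1792, q = -1111/1792, r = -681/896.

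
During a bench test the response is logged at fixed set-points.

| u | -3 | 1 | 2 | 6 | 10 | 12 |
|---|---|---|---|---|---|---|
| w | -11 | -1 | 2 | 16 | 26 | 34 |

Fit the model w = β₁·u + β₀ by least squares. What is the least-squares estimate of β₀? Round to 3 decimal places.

β₀ = -3.057

Setting ∂/∂β₁ … = 0 gives: 294·β₁ + 28·β₀ = 800;  28·β₁ + 6·β₀ = 66.
(Σu·u = 294, Σu = 28, Σ1 = 6, Σu·w = 800, Σw = 66.)
Determinant 294·6 − 28² = 980.
β₁ = (800·6 − 28·66)/980 = 738/245; β₀ = (294·66 − 28·800)/980 = -107/35.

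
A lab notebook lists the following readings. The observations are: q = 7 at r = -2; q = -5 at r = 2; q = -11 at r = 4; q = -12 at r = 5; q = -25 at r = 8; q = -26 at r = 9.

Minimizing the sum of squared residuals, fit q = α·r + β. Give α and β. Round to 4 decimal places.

α = -3.0738, β = 1.3197

With design matrix M, MᵀM = [[194, 26]; [26, 6]] and Mᵀq = [-562, -72]ᵀ.
det = 194·6 − 26² = 488.
α = ((-562)·6 − 26·(-72))/488 = -375/122; β = (194·(-72) − 26·(-562))/488 = 161/122.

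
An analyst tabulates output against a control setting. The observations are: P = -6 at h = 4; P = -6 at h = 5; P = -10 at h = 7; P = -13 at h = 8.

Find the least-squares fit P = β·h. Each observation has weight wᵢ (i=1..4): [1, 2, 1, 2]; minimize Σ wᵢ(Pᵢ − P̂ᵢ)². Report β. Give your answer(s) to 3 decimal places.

β = -1.490

Forming AᵀWA = [[243]] and AᵀWP = [-362]ᵀ gives AᵀWA·[β]ᵀ = AᵀWP.
β = (-362)/243 = -1.48971.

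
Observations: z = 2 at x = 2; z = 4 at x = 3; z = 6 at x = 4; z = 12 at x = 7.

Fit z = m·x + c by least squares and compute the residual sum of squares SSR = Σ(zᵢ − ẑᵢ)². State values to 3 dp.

AᵀA·[m, c]ᵀ = Aᵀz reads: 78·m + 16·c = 124;  16·m + 4·c = 24.
(Σx·x = 78, Σx = 16, Σ1 = 4, Σx·z = 124, Σz = 24.)
det = 78·4 − 16² = 56.
m = (124·4 − 16·24)/56 = 2; c = (78·24 − 16·124)/56 = -2.
Residuals: 0, 0, 0, 0; SSR = 0.

SSR = 0.000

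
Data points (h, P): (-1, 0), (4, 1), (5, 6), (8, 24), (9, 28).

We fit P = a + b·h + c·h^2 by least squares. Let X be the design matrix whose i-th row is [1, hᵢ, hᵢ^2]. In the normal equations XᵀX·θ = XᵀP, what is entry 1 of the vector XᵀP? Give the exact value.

59

Entry 1 ↔ basis 1, so (XᵀP)_{1} = Σᵢ Pᵢ = (1)·(0) + (1)·(1) + (1)·(6) + (1)·(24) + (1)·(28) = 59.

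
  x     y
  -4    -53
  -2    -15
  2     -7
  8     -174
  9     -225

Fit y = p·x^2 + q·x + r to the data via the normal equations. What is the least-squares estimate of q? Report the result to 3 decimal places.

q = 1.783

Entries of MᵀM: Σx^2·x^2 = 10945, Σx^2·x = 1177, Σx^2 = 169, Σx·x = 169, Σx = 13, Σ1 = 5.
And Σx^2·y = -30297, Σx·y = -3189, Σy = -474.
Row-reducing yields p = -202875/68092, q = 121389/68092, r = 43221/34046.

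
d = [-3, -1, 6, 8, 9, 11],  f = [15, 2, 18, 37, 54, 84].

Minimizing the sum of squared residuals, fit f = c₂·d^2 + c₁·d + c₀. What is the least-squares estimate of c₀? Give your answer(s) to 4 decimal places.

Entries of MᵀM: Σd^2·d^2 = 26676, Σd^2·d = 2760, Σd^2 = 312, Σd·d = 312, Σd = 30, Σ1 = 6.
Moment sums: Σd^2·f = 17691, Σd·f = 1767, Σf = 210.
Solving the 3×3 system (Gaussian elimination) gives c₂ = 13139/14068, c₁ = -17531/7034, c₀ = -7769/7034.

c₀ = -1.1045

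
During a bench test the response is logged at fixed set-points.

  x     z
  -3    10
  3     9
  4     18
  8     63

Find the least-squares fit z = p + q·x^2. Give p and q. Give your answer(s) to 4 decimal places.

MᵀM·[p, q]ᵀ = Mᵀz reads: 4·p + 98·q = 100;  98·p + 4514·q = 4491.
Eliminating q: 4514·(row 1) − 98·(row 2) gives 8452·p = 4514·100 − 98·4491 = 11282, so p = 5641/4226.
Then q = (4491 − 98·(5641/4226))/4514 = 2041/2113.

p = 1.3348, q = 0.9659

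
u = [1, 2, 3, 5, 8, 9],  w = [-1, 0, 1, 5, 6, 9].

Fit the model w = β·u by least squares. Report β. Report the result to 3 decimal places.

β = 0.848

Normal-equation sums: Σu·u = 184.
Moment sums: Σu·w = 156.
AᵀA·[β]ᵀ = Aᵀw becomes [[184]]·[β]ᵀ = [156]ᵀ.
β = 156/184 = 0.847826.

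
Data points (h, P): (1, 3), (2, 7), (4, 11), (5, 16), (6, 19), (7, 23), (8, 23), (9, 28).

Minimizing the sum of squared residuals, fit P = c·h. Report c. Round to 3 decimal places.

Compute the Gram sums: Σh·h = 276.
Right-hand side: Σh·P = 852.
Hence c = 852 / 276 ≈ 3.08696.

c = 3.087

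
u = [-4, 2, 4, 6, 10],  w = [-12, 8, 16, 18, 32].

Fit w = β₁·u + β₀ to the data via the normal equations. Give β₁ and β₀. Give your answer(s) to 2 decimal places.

Sums needed: Σu·u = 172, Σu = 18, Σ1 = 5.
And Σu·w = 556, Σw = 62.
So MᵀM·[β₁, β₀]ᵀ = Mᵀw: [[172, 18]; [18, 5]]·[β₁, β₀]ᵀ = [556, 62]ᵀ.
Eliminating β₀: 5·(row 1) − 18·(row 2) gives 536·β₁ = 5·556 − 18·62 = 1664, so β₁ = 208/67.
Then β₀ = (62 − 18·(208/67))/5 = 82/67.

β₁ = 3.10, β₀ = 1.22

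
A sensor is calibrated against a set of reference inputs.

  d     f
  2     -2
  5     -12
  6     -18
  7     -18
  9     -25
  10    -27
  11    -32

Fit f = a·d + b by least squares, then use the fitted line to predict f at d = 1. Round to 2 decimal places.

Compute the Gram sums: Σd·d = 416, Σd = 50, Σ1 = 7.
And Σd·f = -1145, Σf = -134.
Eliminating b: 7·(row 1) − 50·(row 2) gives 412·a = 7·(-1145) − 50·(-134) = -1315, so a = -1315/412.
Then b = ((-134) − 50·(-1315/412))/7 = 753/206.
At d = 1: f̂ = (-1315/412)·(1) + (753/206)·(1) = 191/412.

f̂ = 0.46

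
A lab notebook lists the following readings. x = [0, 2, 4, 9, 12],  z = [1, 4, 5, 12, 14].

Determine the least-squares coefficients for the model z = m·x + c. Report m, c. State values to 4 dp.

m = 1.1048, c = 1.2339

Entries of AᵀA: Σx·x = 245, Σx = 27, Σ1 = 5.
Moment sums: Σx·z = 304, Σz = 36.
So AᵀA·[m, c]ᵀ = Aᵀz: [[245, 27]; [27, 5]]·[m, c]ᵀ = [304, 36]ᵀ.
Eliminating c: 5·(row 1) − 27·(row 2) gives 496·m = 5·304 − 27·36 = 548, so m = 137/124.
Then c = (36 − 27·(137/124))/5 = 153/124.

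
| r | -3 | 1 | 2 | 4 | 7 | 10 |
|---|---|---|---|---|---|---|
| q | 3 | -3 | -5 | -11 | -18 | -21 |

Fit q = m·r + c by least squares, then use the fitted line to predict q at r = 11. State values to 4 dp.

Compute the Gram sums: Σr·r = 179, Σr = 21, Σ1 = 6.
And Σr·q = -402, Σq = -55.
AᵀA·[m, c]ᵀ = Aᵀq becomes [[179, 21]; [21, 6]]·[m, c]ᵀ = [-402, -55]ᵀ.
Δ = 179·6 − 21² = 633.
m = ((-402)·6 − 21·(-55))/633 = -419/211; c = (179·(-55) − 21·(-402))/633 = -1403/633.
At r = 11: q̂ = (-419/211)·(11) + (-1403/633)·(1) = -15230/633.

q̂ = -24.0600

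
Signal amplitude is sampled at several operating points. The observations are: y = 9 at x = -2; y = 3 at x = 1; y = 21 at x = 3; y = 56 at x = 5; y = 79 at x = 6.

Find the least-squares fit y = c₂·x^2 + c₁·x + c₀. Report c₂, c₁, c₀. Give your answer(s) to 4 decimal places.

Normal-equation sums: Σx^2·x^2 = 2019, Σx^2·x = 361, Σx^2 = 75, Σx·x = 75, Σx = 13, Σ1 = 5.
Right-hand side: Σx^2·y = 4472, Σx·y = 802, Σy = 168.
Inverting the 3×3 Gram matrix, [c₂, c₁, c₀]ᵀ = [24749/11596, 3071/11596, 5203/5798]ᵀ.

c₂ = 2.1343, c₁ = 0.2648, c₀ = 0.8974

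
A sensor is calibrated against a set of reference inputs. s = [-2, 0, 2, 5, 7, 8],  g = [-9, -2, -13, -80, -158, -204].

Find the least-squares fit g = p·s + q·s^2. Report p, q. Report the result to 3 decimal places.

Compute the Gram sums: Σs·s = 146, Σs·s^2 = 980, Σs^2·s^2 = 7154.
Right-hand side: Σs·g = -3146, Σs^2·g = -22886.
Δ = 146·7154 − 980² = 84084.
p = ((-3146)·7154 − 980·(-22886))/84084 = -133/143; q = (146·(-22886) − 980·(-3146))/84084 = -21523/7007.

p = -0.930, q = -3.072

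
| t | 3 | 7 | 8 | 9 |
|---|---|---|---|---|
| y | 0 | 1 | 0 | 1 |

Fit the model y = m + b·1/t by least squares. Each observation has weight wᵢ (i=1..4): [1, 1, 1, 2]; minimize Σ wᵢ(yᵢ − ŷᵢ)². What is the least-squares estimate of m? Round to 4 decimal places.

m = 1.1862

Compute the Gram sums: Σwᵢ·1 = 5, Σwᵢ·1/t = 415/504, Σwᵢ·1/t·1/t = 43649/254016.
Moment sums: Σwᵢ·y = 3, Σwᵢ·1/t·y = 23/63.
det = 5·(43649/254016) − (415/504)² = 3835/21168.
m = (3·(43649/254016) − (415/504)·(23/63))/(3835/21168) = 4199/3540; b = (5·(23/63) − (415/504)·3)/(3835/21168) = -210/59.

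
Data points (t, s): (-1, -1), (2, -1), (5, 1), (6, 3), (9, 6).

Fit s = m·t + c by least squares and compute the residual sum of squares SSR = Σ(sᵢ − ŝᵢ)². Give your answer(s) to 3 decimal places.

Forming AᵀA = [[147, 21]; [21, 5]] and Aᵀs = [76, 8]ᵀ gives AᵀA·[m, c]ᵀ = Aᵀs.
Determinant 147·5 − 21² = 294.
m = (76·5 − 21·8)/294 = 106/147; c = (147·8 − 21·76)/294 = -10/7.
Residuals: 169/147, -149/147, -173/147, 5/49, 46/49; SSR = 680/147.

SSR = 4.626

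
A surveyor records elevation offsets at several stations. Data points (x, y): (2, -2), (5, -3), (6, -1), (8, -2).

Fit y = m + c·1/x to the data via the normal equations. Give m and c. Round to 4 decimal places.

The normal system MᵀM·[m, c]ᵀ = Mᵀy is [[4, 119/120]; [119/120, 4801/14400]]·[m, c]ᵀ = [-8, -121/60]ᵀ.
Eliminating c: (4801/14400)·(row 1) − (119/120)·(row 2) gives (1681/4800)·m = (4801/14400)·(-8) − (119/120)·(-121/60) = -961/1440, so m = -9610/5043.
Then c = ((-121/60) − (119/120)·(-9610/5043))/(4801/14400) = -640/1681.

m = -1.9056, c = -0.3807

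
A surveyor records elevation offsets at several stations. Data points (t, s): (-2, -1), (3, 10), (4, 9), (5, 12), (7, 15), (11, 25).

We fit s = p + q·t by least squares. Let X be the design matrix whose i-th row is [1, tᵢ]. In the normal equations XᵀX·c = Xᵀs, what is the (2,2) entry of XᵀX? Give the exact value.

Row 2 ↔ basis t, column 2 ↔ basis t, so (XᵀX)_{2,2} = Σᵢ (t)·(t) = (-2)·(-2) + (3)·(3) + (4)·(4) + (5)·(5) + (7)·(7) + (11)·(11) = 224.

224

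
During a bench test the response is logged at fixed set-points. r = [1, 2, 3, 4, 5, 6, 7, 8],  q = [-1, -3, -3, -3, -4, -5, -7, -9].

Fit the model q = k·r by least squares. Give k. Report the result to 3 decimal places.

k = -0.975

Setting ∂/∂k … = 0 gives: 204·k = -199.
k = (-199)/204 = -0.97549.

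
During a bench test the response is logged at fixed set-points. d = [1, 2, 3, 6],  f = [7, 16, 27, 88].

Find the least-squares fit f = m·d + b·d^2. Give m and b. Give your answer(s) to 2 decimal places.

The normal system AᵀA·[m, b]ᵀ = Aᵀf is [[50, 252]; [252, 1394]]·[m, b]ᵀ = [648, 3482]ᵀ.
Δ = 50·1394 − 252² = 6196.
m = (648·1394 − 252·3482)/6196 = 6462/1549; b = (50·3482 − 252·648)/6196 = 2701/1549.

m = 4.17, b = 1.74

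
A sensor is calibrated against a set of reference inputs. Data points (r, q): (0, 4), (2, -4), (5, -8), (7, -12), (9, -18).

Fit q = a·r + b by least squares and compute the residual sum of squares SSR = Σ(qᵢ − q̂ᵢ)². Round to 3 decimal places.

SSR = 8.120

From the data, Σr·r = 159, Σr = 23, Σ1 = 5.
And Σr·q = -294, Σq = -38.
Δ = 159·5 − 23² = 266.
a = ((-294)·5 − 23·(-38))/266 = -298/133; b = (159·(-38) − 23·(-294))/266 = 360/133.
Residuals: 172/133, -296/133, 66/133, 130/133, -72/133; SSR = 1080/133.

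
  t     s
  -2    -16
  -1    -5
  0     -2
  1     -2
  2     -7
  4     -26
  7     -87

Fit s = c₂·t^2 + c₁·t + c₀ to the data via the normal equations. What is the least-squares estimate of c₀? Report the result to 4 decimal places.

c₀ = -2.2549

Normal-equation sums: Σt^2·t^2 = 2691, Σt^2·t = 407, Σt^2 = 75, Σt·t = 75, Σt = 11, Σ1 = 7.
Moment sums: Σt^2·s = -4778, Σt·s = -692, Σs = -145.
So MᵀM·[c₂, c₁, c₀]ᵀ = Mᵀs: [[2691, 407, 75]; [407, 75, 11]; [75, 11, 7]]·[c₂, c₁, c₀]ᵀ = [-4778, -692, -145]ᵀ.
Solving the 3×3 system (Gaussian elimination) gives c₂ = -12973/6332, c₁ = 14071/6332, c₀ = -7139/3166.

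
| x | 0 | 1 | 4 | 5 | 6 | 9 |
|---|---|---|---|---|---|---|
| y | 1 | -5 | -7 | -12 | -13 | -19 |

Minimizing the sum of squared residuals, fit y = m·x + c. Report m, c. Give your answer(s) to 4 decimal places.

m = -2.0578, c = -0.5927

With design matrix A, AᵀA = [[159, 25]; [25, 6]] and Aᵀy = [-342, -55]ᵀ.
Determinant 159·6 − 25² = 329.
m = ((-342)·6 − 25·(-55))/329 = -677/329; c = (159·(-55) − 25·(-342))/329 = -195/329.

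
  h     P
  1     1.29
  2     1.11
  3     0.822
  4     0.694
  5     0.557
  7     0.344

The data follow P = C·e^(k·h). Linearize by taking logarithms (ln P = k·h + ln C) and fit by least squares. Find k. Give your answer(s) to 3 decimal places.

k = -0.222

Linearized form: ln P = k·h + ln C. From the 6 transformed points,
Σh = 22.0000, Σ(h)² = 104.0000, Σln P = -1.8546, Σh·ln P = -11.9816.
Equations: 104.0000·k + 22.0000·ln C = -11.9816;  22.0000·k + 6·ln C = -1.8546.
Solving (det = 140.0000): k = -0.22206, ln C = 0.50511.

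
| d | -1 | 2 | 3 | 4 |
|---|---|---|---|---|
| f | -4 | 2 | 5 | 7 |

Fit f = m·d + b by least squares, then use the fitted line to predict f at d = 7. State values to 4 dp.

With design matrix M, MᵀM = [[30, 8]; [8, 4]] and Mᵀf = [51, 10]ᵀ.
Eliminating b: 4·(row 1) − 8·(row 2) gives 56·m = 4·51 − 8·10 = 124, so m = 31/14.
Then b = (10 − 8·(31/14))/4 = -27/14.
At d = 7: f̂ = (31/14)·(7) + (-27/14)·(1) = 95/7.

f̂ = 13.5714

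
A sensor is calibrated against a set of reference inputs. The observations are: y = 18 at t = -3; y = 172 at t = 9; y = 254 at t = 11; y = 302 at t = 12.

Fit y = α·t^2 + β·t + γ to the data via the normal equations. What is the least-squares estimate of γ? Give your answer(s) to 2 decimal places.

Entries of XᵀX: Σt^2·t^2 = 42019, Σt^2·t = 3761, Σt^2 = 355, Σt·t = 355, Σt = 29, Σ1 = 4.
Right-hand side: Σt^2·y = 88316, Σt·y = 7912, Σy = 746.
So XᵀX·[α, β, γ]ᵀ = Xᵀy: [[42019, 3761, 355]; [3761, 355, 29]; [355, 29, 4]]·[α, β, γ]ᵀ = [88316, 7912, 746]ᵀ.
Row-reducing yields α = 25325/12462, β = 7817/12462, γ = 3316/2077.

γ = 1.60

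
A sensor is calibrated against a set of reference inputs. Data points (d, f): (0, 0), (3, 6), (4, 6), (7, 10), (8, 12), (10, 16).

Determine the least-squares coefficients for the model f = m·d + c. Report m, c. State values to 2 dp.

m = 1.50, c = 0.31

Setting ∂/∂m … = 0 gives: 238·m + 32·c = 368;  32·m + 6·c = 50.
(Σd·d = 238, Σd = 32, Σ1 = 6, Σd·f = 368, Σf = 50.)
Δ = 238·6 − 32² = 404.
m = (368·6 − 32·50)/404 = 152/101; c = (238·50 − 32·368)/404 = 31/101.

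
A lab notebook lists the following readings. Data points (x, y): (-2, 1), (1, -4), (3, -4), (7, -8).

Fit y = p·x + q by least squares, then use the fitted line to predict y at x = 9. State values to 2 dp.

The normal system AᵀA·[p, q]ᵀ = Aᵀy is [[63, 9]; [9, 4]]·[p, q]ᵀ = [-74, -15]ᵀ.
Determinant 63·4 − 9² = 171.
p = ((-74)·4 − 9·(-15))/171 = -161/171; q = (63·(-15) − 9·(-74))/171 = -31/19.
At x = 9: ŷ = (-161/171)·(9) + (-31/19)·(1) = -192/19.

ŷ = -10.11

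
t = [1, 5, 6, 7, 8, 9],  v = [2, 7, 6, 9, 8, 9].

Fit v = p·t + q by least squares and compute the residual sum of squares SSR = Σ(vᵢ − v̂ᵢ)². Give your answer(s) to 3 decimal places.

Normal-equation sums: Σt·t = 256, Σt = 36, Σ1 = 6.
For Aᵀv: Σt·v = 281, Σv = 41.
AᵀA·[p, q]ᵀ = Aᵀv becomes [[256, 36]; [36, 6]]·[p, q]ᵀ = [281, 41]ᵀ.
Δ = 256·6 − 36² = 240.
p = (281·6 − 36·41)/240 = 7/8; q = (256·41 − 36·281)/240 = 19/12.
Residuals: -11/24, 25/24, -5/6, 31/24, -7/12, -11/24; SSR = 101/24.

SSR = 4.208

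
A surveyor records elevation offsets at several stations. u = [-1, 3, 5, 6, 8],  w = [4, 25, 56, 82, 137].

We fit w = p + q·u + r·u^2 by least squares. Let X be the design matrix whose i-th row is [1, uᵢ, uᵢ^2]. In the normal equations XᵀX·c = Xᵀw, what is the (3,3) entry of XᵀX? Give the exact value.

Row 3 ↔ basis u^2, column 3 ↔ basis u^2, so (XᵀX)_{3,3} = Σᵢ (u^2)·(u^2) = (1)·(1) + (9)·(9) + (25)·(25) + (36)·(36) + (64)·(64) = 6099.

6099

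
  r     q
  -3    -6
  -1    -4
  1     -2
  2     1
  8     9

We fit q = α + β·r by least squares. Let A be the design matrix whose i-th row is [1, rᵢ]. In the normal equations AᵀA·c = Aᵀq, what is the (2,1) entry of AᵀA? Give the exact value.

Row 2 ↔ basis r, column 1 ↔ basis 1, so (AᵀA)_{2,1} = Σᵢ r = (-3)·(1) + (-1)·(1) + (1)·(1) + (2)·(1) + (8)·(1) = 7.

7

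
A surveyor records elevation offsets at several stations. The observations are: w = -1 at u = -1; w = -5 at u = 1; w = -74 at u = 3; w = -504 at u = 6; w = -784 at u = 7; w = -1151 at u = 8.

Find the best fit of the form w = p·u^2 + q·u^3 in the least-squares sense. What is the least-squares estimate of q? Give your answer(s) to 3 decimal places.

Normal-equation sums: Σu^2·u^2 = 7876, Σu^2·u^3 = 57594, Σu^3·u^3 = 427180.
Right-hand side: Σu^2·w = -130896, Σu^3·w = -969090.
Normal equations: [[7876, 57594]; [57594, 427180]]·[p, q]ᵀ = [-130896, -969090]ᵀ.
Eliminating q: 427180·(row 1) − 57594·(row 2) gives 47400844·p = 427180·(-130896) − 57594·(-969090) = -102383820, so p = -25595955/11850211.
Then q = ((-969090) − 57594·(-25595955/11850211))/427180 = -23432154/11850211.

q = -1.977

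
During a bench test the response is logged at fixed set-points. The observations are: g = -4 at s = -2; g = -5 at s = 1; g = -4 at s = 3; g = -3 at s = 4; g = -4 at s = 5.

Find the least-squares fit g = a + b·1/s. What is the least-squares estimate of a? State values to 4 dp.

The normal system XᵀX·[a, b]ᵀ = Xᵀg is [[5, 77/60]; [77/60, 5269/3600]]·[a, b]ᵀ = [-20, -353/60]ᵀ.
Determinant 5·(5269/3600) − (77/60)² = 1276/225.
a = ((-20)·(5269/3600) − (77/60)·(-353/60))/(1276/225) = -7109/1856; b = (5·(-353/60) − (77/60)·(-20))/(1276/225) = -3375/5104.

a = -3.8303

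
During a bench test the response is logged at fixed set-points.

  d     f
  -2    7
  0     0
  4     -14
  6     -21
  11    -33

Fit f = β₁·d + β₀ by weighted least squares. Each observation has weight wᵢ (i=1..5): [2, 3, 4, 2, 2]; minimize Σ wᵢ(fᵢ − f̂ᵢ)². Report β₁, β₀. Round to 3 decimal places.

β₁ = -3.132, β₀ = -0.455

Setting ∂/∂β₁ … = 0 gives: 386·β₁ + 46·β₀ = -1230;  46·β₁ + 13·β₀ = -150.
Determinant 386·13 − 46² = 2902.
β₁ = ((-1230)·13 − 46·(-150))/2902 = -4545/1451; β₀ = (386·(-150) − 46·(-1230))/2902 = -660/1451.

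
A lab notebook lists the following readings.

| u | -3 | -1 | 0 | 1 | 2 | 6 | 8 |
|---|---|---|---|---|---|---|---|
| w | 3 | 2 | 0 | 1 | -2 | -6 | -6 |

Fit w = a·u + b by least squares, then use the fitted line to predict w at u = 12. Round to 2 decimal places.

ŵ = -10.42

Normal-equation sums: Σu·u = 115, Σu = 13, Σ1 = 7.
And Σu·w = -98, Σw = -8.
det = 115·7 − 13² = 636.
a = ((-98)·7 − 13·(-8))/636 = -97/106; b = (115·(-8) − 13·(-98))/636 = 59/106.
At u = 12: ŵ = (-97/106)·(12) + (59/106)·(1) = -1105/106.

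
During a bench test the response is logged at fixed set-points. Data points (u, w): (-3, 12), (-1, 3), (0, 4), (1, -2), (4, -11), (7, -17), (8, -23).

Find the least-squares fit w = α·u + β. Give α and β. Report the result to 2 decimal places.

α = -3.00, β = 2.00

From the data, Σu·u = 140, Σu = 16, Σ1 = 7.
Right-hand side: Σu·w = -388, Σw = -34.
Determinant 140·7 − 16² = 724.
α = ((-388)·7 − 16·(-34))/724 = -3; β = (140·(-34) − 16·(-388))/724 = 2.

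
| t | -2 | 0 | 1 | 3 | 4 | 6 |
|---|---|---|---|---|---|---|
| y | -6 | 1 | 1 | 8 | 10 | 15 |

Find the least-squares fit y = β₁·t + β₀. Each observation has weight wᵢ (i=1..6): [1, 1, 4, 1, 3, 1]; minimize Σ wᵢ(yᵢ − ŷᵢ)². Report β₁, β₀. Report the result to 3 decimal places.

β₁ = 2.670, β₀ = -0.856

The normal system AᵀWA·[β₁, β₀]ᵀ = AᵀWy is [[101, 23]; [23, 11]]·[β₁, β₀]ᵀ = [250, 52]ᵀ.
Eliminating β₀: 11·(row 1) − 23·(row 2) gives 582·β₁ = 11·250 − 23·52 = 1554, so β₁ = 259/97.
Then β₀ = (52 − 23·(259/97))/11 = -83/97.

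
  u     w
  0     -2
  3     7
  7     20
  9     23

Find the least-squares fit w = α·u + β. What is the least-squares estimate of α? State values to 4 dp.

The normal equations are: 139·α + 19·β = 368;  19·α + 4·β = 48.
(Σu·u = 139, Σu = 19, Σ1 = 4, Σu·w = 368, Σw = 48.)
Determinant 139·4 − 19² = 195.
α = (368·4 − 19·48)/195 = 112/39; β = (139·48 − 19·368)/195 = -64/39.

α = 2.8718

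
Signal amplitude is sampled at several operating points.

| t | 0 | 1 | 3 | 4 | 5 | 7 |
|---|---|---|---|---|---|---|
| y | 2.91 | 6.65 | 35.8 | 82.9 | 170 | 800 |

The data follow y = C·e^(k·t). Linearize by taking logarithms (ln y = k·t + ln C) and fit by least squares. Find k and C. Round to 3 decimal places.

Taking logs, ln y = k·t + ln C, so regress ln y on t.
AᵀA = [[100.0000, 20.0000]; [20.0000, 6]], rhs = [102.7703, 22.7788]ᵀ  (here Σt = 20.0000, Σ(t)² = 100.0000, Σln y = 22.7788, Σt·ln y = 102.7703).
Δ = 100.0000·6 − (20.0000)² = 200.0000; k = (102.7703·6 − 20.0000·22.7788)/200.0000 = 0.80523, ln C = (100.0000·22.7788 − 20.0000·102.7703)/200.0000 = 1.11235, so C = exp(1.11235) = 3.04151.

k = 0.805, C = 3.042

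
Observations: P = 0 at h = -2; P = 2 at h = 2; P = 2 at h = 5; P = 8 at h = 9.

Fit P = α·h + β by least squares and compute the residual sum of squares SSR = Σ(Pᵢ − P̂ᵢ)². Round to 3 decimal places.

SSR = 6.215

Entries of MᵀM: Σh·h = 114, Σh = 14, Σ1 = 4.
Right-hand side: Σh·P = 86, ΣP = 12.
So MᵀM·[α, β]ᵀ = MᵀP: [[114, 14]; [14, 4]]·[α, β]ᵀ = [86, 12]ᵀ.
Δ = 114·4 − 14² = 260.
α = (86·4 − 14·12)/260 = 44/65; β = (114·12 − 14·86)/260 = 41/65.
Residuals: 47/65, 1/65, -131/65, 83/65; SSR = 404/65.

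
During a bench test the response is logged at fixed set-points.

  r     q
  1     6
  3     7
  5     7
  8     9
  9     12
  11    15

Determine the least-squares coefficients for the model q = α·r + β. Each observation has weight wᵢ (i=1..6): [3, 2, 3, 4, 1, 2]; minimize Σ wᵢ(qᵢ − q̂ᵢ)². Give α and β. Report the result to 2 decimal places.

α = 0.77, β = 4.27

The normal system MᵀWM·[α, β]ᵀ = MᵀWq is [[675, 87]; [87, 15]]·[α, β]ᵀ = [891, 131]ᵀ.
Determinant 675·15 − 87² = 2556.
α = (891·15 − 87·131)/2556 = 164/213; β = (675·131 − 87·891)/2556 = 303/71.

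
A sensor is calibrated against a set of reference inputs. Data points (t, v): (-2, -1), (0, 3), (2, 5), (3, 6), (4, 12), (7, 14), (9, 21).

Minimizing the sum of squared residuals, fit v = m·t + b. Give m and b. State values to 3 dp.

m = 1.920, b = 2.263

Entries of AᵀA: Σt·t = 163, Σt = 23, Σ1 = 7.
And Σt·v = 365, Σv = 60.
Normal equations: [[163, 23]; [23, 7]]·[m, b]ᵀ = [365, 60]ᵀ.
Eliminating b: 7·(row 1) − 23·(row 2) gives 612·m = 7·365 − 23·60 = 1175, so m = 1175/612.
Then b = (60 − 23·(1175/612))/7 = 1385/612.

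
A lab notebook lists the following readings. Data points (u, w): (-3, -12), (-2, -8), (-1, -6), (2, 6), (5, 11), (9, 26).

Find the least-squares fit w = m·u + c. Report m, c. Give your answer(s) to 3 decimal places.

m = 3.081, c = -2.301

XᵀX·[m, c]ᵀ = Xᵀw reads: 124·m + 10·c = 359;  10·m + 6·c = 17.
Δ = 124·6 − 10² = 644.
m = (359·6 − 10·17)/644 = 496/161; c = (124·17 − 10·359)/644 = -741/322.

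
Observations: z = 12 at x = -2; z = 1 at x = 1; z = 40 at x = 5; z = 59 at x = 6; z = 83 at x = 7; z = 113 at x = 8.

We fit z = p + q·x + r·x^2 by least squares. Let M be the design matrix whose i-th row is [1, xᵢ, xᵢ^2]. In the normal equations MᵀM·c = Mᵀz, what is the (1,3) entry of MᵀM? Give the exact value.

Row 1 ↔ basis 1, column 3 ↔ basis x^2, so (MᵀM)_{1,3} = Σᵢ x^2 = (1)·(4) + (1)·(1) + (1)·(25) + (1)·(36) + (1)·(49) + (1)·(64) = 179.

179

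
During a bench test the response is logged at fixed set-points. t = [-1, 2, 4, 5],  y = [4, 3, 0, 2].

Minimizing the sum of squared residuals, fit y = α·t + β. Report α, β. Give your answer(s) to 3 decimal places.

α = -0.500, β = 3.500

The normal system MᵀM·[α, β]ᵀ = Mᵀy is [[46, 10]; [10, 4]]·[α, β]ᵀ = [12, 9]ᵀ.
Eliminating β: 4·(row 1) − 10·(row 2) gives 84·α = 4·12 − 10·9 = -42, so α = -1/2.
Then β = (9 − 10·(-1/2))/4 = 7/2.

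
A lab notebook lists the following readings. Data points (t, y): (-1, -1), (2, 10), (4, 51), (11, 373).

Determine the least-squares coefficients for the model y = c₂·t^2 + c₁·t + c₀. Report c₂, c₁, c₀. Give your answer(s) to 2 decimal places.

Compute the Gram sums: Σt^2·t^2 = 14914, Σt^2·t = 1402, Σt^2 = 142, Σt·t = 142, Σt = 16, Σ1 = 4.
And Σt^2·y = 45988, Σt·y = 4328, Σy = 433.
So XᵀX·[c₂, c₁, c₀]ᵀ = Xᵀy: [[14914, 1402, 142]; [1402, 142, 16]; [142, 16, 4]]·[c₂, c₁, c₀]ᵀ = [45988, 4328, 433]ᵀ.
Inverting the 3×3 Gram matrix, [c₂, c₁, c₀]ᵀ = [74341/24846, 10683/8282, -38861/12423]ᵀ.

c₂ = 2.99, c₁ = 1.29, c₀ = -3.13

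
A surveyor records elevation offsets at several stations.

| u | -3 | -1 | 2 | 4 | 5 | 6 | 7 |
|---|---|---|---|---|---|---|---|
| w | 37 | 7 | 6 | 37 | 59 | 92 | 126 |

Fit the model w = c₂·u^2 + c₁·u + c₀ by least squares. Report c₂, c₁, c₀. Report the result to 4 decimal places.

c₂ = 3.0182, c₁ = -3.1256, c₀ = 0.5657

Normal-equation sums: Σu^2·u^2 = 4676, Σu^2·u = 728, Σu^2 = 140, Σu·u = 140, Σu = 20, Σ1 = 7.
For Xᵀw: Σu^2·w = 11917, Σu·w = 1771, Σw = 364.
Normal equations: [[4676, 728, 140]; [728, 140, 20]; [140, 20, 7]]·[c₂, c₁, c₀]ᵀ = [11917, 1771, 364]ᵀ.
Row-reducing yields c₂ = 84257/27916, c₁ = -12465/3988, c₀ = 564/997.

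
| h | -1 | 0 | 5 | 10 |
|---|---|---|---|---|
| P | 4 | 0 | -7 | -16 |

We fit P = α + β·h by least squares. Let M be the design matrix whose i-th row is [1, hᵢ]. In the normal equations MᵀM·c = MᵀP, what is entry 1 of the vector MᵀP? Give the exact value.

-19

Entry 1 ↔ basis 1, so (MᵀP)_{1} = Σᵢ Pᵢ = (1)·(4) + (1)·(0) + (1)·(-7) + (1)·(-16) = -19.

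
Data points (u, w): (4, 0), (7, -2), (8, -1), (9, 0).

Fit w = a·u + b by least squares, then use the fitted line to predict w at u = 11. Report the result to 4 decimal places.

Setting ∂/∂a … = 0 gives: 210·a + 28·b = -22;  28·a + 4·b = -3.
(Σu·u = 210, Σu = 28, Σ1 = 4, Σu·w = -22, Σw = -3.)
Eliminating b: 4·(row 1) − 28·(row 2) gives 56·a = 4·(-22) − 28·(-3) = -4, so a = -1/14.
Then b = ((-3) − 28·(-1/14))/4 = -1/4.
At u = 11: ŵ = (-1/14)·(11) + (-1/4)·(1) = -29/28.

ŵ = -1.0357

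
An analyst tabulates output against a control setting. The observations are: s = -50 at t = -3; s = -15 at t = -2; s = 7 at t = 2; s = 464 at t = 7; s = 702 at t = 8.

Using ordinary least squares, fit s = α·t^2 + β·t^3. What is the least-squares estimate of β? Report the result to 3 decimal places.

β = 1.500

Setting ∂/∂α … = 0 gives: 6610·α + 49332·β = 67182;  49332·α + 380650·β = 520102.
Determinant 6610·380650 − 49332² = 82450276.
α = (67182·380650 − 49332·520102)/82450276 = -21210891/20612569; β = (6610·520102 − 49332·67182)/82450276 = 30912949/20612569.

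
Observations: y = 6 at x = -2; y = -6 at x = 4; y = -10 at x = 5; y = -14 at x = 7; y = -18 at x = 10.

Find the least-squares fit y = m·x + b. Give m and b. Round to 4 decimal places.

Entries of AᵀA: Σx·x = 194, Σx = 24, Σ1 = 5.
And Σx·y = -364, Σy = -42.
So AᵀA·[m, b]ᵀ = Aᵀy: [[194, 24]; [24, 5]]·[m, b]ᵀ = [-364, -42]ᵀ.
det = 194·5 − 24² = 394.
m = ((-364)·5 − 24·(-42))/394 = -406/197; b = (194·(-42) − 24·(-364))/394 = 294/197.

m = -2.0609, b = 1.4924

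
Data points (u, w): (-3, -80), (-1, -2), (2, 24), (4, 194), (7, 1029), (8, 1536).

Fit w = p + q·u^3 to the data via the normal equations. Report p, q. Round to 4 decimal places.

With design matrix M, MᵀM = [[6, 899]; [899, 384683]] and Mᵀw = [2701, 1154149]ᵀ.
Δ = 6·384683 − 899² = 1499897.
p = (2701·384683 − 899·1154149)/1499897 = 206976/214271; q = (6·1154149 − 899·2701)/1499897 = 642385/214271.

p = 0.9660, q = 2.9980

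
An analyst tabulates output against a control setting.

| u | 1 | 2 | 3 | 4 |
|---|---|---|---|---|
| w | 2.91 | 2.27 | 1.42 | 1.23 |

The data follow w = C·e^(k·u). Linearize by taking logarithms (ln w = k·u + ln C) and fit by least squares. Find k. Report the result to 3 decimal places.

k = -0.305

Let Y = ln w. Fitting Y = k·u + ln C by least squares:
Σu = 10.0000, Σ(u)² = 30.0000, Σln w = 2.4456, Σu·ln w = 4.5877.
Equations: 30.0000·k + 10.0000·ln C = 4.5877;  10.0000·k + 4·ln C = 2.4456.
Solving (det = 20.0000): k = -0.30525, ln C = 1.37454.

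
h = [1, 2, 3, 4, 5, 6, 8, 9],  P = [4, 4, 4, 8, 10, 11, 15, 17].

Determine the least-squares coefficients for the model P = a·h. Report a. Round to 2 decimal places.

The normal equations are: 236·a = 445.
a = 445/236 = 1.88559.

a = 1.89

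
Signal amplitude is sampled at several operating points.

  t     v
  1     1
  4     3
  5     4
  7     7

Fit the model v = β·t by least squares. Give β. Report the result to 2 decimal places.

Sums needed: Σt·t = 91.
For Aᵀv: Σt·v = 82.
AᵀA·[β]ᵀ = Aᵀv becomes [[91]]·[β]ᵀ = [82]ᵀ.
Hence β = 82 / 91 ≈ 0.901099.

β = 0.90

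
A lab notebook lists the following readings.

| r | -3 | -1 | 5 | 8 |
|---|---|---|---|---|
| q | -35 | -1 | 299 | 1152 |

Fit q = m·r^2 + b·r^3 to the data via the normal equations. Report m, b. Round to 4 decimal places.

Normal-equation sums: Σr^2·r^2 = 4803, Σr^2·r^3 = 35649, Σr^3·r^3 = 278499.
For Mᵀq: Σr^2·q = 80887, Σr^3·q = 628145.
MᵀM·[m, b]ᵀ = Mᵀq becomes [[4803, 35649]; [35649, 278499]]·[m, b]ᵀ = [80887, 628145]ᵀ.
det = 4803·278499 − 35649² = 66779496.
m = (80887·278499 − 35649·628145)/66779496 = 11183959/5564958; b = (4803·628145 − 35649·80887)/66779496 = 11119981/5564958.

m = 2.0097, b = 1.9982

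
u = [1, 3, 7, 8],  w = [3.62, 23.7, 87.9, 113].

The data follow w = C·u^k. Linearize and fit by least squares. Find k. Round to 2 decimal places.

Linearized form: ln w = k·ln u + ln C. From the 4 transformed points,
Σln u = 5.1240, Σ(ln u)² = 9.3176, Σln w = 13.6555, Σln u·ln w = 22.0182.
Equations: 9.3176·k + 5.1240·ln C = 22.0182;  5.1240·k + 4·ln C = 13.6555.
Slope k = (n·Σln u·ln w − Σln u·Σln w)/(n·Σ(ln u)² − (Σln u)²) = (4·22.0182 − 5.1240·13.6555)/11.0154 = 1.64338; ln C = (Σln w − k·Σln u)/n = 1.30872.

k = 1.64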